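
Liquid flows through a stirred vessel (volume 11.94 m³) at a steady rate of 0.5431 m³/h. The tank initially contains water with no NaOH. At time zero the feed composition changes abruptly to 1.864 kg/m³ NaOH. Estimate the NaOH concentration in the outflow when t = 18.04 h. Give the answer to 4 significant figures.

1.043 kg/m³

Mass balance on the solute (V constant): V dC/dt = Q(C_in − C).
So dC/dt = (C_in − C)/τ with τ = V/Q = 11.94/0.5431 = 21.9849 h.
Integrating: C(t) = C_in + (C₀ − C_in) e^(−t/τ).
C(18.04) = 1.864 + (0 − 1.864)·e^(−18.04/21.9849) = 1.864 + (-1.86400)·0.440184 = 1.04350 kg/m³.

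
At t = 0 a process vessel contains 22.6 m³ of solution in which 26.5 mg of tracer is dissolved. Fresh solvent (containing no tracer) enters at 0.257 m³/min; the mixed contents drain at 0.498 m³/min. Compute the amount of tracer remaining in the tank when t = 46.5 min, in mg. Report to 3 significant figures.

6.44 mg

Total volume: dV/dt = Q_in − Q_out = -0.24100 m³/min, so V(t) = 22.6 − 0.24100 t and V(46.5) = 11.394 m³.
Species balance (pure solvent in): dm/dt = −Q_out · m/V(t).
dm/m = −Q_out dt/(V₀ − 0.24100 t); integrating gives ln(m/m₀) = −(Q_out/(Q_in−Q_out)) ln(V/V₀).
m = m₀ (V₀/V)^(Q_out/(Q_in−Q_out)) = 26.5 × (22.6/11.394)^(-2.0664) = 6.4357 mg.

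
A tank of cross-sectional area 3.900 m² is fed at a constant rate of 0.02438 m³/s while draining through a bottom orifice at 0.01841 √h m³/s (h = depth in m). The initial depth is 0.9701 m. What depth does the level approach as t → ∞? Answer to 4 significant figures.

A dh/dt = Q_in − 0.01841 √h. Steady state requires inflow = outflow:
Q_in = 0.01841 √h_ss ⇒ √h_ss = 0.02438/0.01841 = 1.32428.
h_ss = 1.32428² = 1.75372 m. (Since h₀ = 0.9701 m < h_ss, the level will rise toward this value.)

1.754 m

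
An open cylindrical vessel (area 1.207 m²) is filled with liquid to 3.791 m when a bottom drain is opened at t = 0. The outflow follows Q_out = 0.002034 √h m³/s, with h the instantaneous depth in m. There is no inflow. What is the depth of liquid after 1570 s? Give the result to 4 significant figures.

0.3896 m

Mass balance (ρ constant): A dh/dt = −0.002034 √h.
Separate and integrate: 2(√h − √h₀) = −(0.002034/A) t.
√h = √3.791 − 0.002034·1570/(2·1.207) = 1.94705 − 1.32286 = 0.624191.
h = 0.624191² = 0.389614 m.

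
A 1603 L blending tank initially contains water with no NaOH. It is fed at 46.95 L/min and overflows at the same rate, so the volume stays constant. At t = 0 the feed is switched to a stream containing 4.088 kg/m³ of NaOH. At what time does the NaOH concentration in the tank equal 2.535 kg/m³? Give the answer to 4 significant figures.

33.05 min

Mass balance on the solute (V constant): V dC/dt = Q(C_in − C), so τ = V/Q = 34.1427 min.
C(t) = C_in + (C₀ − C_in) e^(−t/τ). Set C = 2.535 and solve for t:
e^(−t/τ) = (C − C_in)/(C₀ − C_in) = (2.535 − 4.088)/(0 − 4.088) = 0.379892
t = −τ ln(…) = 34.1427 × 0.967867 = 33.0456 min.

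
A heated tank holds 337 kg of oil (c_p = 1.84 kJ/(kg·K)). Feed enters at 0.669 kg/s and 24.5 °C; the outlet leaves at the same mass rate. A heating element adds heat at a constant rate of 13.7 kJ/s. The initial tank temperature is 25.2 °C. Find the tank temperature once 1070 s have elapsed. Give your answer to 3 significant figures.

34.4 °C

M c_p dT/dt = ṁ c_p (T_in − T) + Q̇.
Rearrange: dT/dt = (T_ss − T)/τ with τ = M/ṁ = 503.74 s and T_ss = T_in + Q̇/(ṁ c_p) = 35.630 °C.
T approaches T_ss exponentially: T(t) = T_ss + (T₀ − T_ss) e^(−t/τ).
T(1070) = 35.630 + (-10.430)·e^(−1070/503.74) = 35.630 + (-10.430)·0.11954 = 34.383 °C.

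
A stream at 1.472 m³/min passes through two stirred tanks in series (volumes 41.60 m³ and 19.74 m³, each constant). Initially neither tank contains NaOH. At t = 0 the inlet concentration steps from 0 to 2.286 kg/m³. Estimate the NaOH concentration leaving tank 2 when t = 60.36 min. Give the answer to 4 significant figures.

Species balance on tank i: dCᵢ/dt = (Cᵢ₋₁ − Cᵢ)/τᵢ with τᵢ = Vᵢ/Q.
τ₁ = 41.60/1.472 = 28.2609 min; τ₂ = 19.74/1.472 = 13.4103 min.
Tank 1: C₁ = C_in(1 − e^(−t/τ₁)). Tank 2 (τ₁ ≠ τ₂): C₂ = C_in[1 − (τ₁ e^(−t/τ₁) − τ₂ e^(−t/τ₂))/(τ₁ − τ₂)].
At t = 60.36: e^(−t/τ₁) = 0.118148, e^(−t/τ₂) = 0.0110978.
C₂ = 2.286·[1 − (28.2609·0.118148 − 13.4103·0.0110978)/(14.8505)] = 2.286·0.785183 = 1.79493 kg/m³.

1.795 kg/m³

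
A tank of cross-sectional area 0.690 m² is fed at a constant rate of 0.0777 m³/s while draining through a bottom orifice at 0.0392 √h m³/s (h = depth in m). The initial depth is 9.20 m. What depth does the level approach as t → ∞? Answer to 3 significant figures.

Level balance: A dh/dt = 0.0777 − 0.0392 √h. Setting dh/dt = 0:
Q_in = 0.0392 √h_ss ⇒ √h_ss = 0.0777/0.0392 = 1.9821.
h_ss = 1.9821² = 3.9289 m. (Since h₀ = 9.20 m > h_ss, the level will fall toward this value.)

3.93 m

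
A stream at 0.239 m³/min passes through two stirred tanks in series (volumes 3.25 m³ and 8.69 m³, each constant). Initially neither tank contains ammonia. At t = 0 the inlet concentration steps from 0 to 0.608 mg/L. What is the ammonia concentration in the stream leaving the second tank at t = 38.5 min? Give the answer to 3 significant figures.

0.293 mg/L

Time constants: τᵢ = Vᵢ/Q for each well-mixed tank.
τ₁ = 3.25/0.239 = 13.598 min; τ₂ = 8.69/0.239 = 36.360 min.
Tank 1: C₁ = C_in(1 − e^(−t/τ₁)). Tank 2 (τ₁ ≠ τ₂): C₂ = C_in[1 − (τ₁ e^(−t/τ₁) − τ₂ e^(−t/τ₂))/(τ₁ − τ₂)].
At t = 38.5: e^(−t/τ₁) = 0.058940, e^(−t/τ₂) = 0.34685.
C₂ = 0.608·[1 − (13.598·0.058940 − 36.360·0.34685)/(-22.762)] = 0.608·0.48114 = 0.29254 mg/L.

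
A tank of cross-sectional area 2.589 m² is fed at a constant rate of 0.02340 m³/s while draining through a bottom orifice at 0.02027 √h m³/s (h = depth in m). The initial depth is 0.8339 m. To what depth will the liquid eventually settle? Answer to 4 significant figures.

1.333 m

A dh/dt = Q_in − 0.02027 √h. Steady state requires inflow = outflow:
Q_in = 0.02027 √h_ss ⇒ √h_ss = 0.02340/0.02027 = 1.15442.
h_ss = 1.15442² = 1.33267 m. (Since h₀ = 0.8339 m < h_ss, the level will rise toward this value.)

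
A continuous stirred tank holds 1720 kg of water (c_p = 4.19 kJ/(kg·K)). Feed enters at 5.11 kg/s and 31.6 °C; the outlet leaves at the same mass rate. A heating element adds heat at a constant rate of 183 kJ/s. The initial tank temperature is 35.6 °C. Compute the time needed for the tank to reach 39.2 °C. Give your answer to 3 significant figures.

Unsteady energy balance on the tank contents: M c_p dT/dt = ṁ c_p (T_in − T) + 183.
τ = M/ṁ = 336.59 s; T_ss = T_in + Q̇/(ṁ c_p) = 40.147 °C.
T(t) = T_ss + (T₀ − T_ss) e^(−t/τ). Set T = 39.2:
e^(−t/τ) = (39.2 − 40.147)/(35.6 − 40.147) = 0.20828
t = −336.59 · ln(0.20828) = 528.08 s.

528 s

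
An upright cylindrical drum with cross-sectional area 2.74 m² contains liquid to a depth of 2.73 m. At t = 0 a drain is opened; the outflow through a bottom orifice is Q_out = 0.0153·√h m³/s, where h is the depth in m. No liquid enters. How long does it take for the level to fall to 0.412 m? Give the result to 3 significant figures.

With no inflow, A dh/dt = −0.0153 √h.
∫ h^(−1/2) dh = −(0.0153/A) ∫ dt, giving 2√h = 2√h₀ − (0.0153/A) t.
t = 2A(√h₀ − √h)/0.0153 = 2·2.74·(√2.73 − √0.412)/0.0153
  = 5.4800 × (1.6523 − 0.64187) / 0.0153 = 361.89 s.

362 s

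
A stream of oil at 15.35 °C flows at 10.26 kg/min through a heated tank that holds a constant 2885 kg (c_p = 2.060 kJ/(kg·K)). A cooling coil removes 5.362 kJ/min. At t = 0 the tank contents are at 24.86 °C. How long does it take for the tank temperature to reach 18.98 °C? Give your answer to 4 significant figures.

259.2 min

Energy balance: M c_p dT/dt = ṁ c_p (T_in − T) − 5.362.
τ = M/ṁ = 281.189 min; T_ss = T_in − Q̇/(ṁ c_p) = 15.0963 °C.
T(t) = T_ss + (T₀ − T_ss) e^(−t/τ). Set T = 18.98:
e^(−t/τ) = (18.98 − 15.0963)/(24.86 − 15.0963) = 0.397769
t = −281.189 · ln(0.397769) = 259.224 min.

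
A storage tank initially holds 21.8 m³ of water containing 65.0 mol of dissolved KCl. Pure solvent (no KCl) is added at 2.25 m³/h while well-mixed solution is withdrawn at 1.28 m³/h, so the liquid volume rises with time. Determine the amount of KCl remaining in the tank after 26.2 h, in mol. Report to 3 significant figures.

23.4 mol

Total volume: dV/dt = Q_in − Q_out = 0.97000 m³/h, so V(t) = 21.8 + 0.97000 t and V(26.2) = 47.214 m³.
No KCl enters, so dm/dt = −Q_out · (m/V).
Separate: dm/m = −Q_out dt/V(t) ⇒ ln(m/m₀) = −(Q_out/(Q_in−Q_out)) ln(V/V₀).
m = m₀ (V₀/V)^(Q_out/(Q_in−Q_out)) = 65.0 × (21.8/47.214)^(1.3196) = 23.444 mol.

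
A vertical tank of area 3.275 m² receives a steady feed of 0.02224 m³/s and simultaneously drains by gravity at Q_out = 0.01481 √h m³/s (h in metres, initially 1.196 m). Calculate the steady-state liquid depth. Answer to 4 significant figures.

Level balance: A dh/dt = 0.02224 − 0.01481 √h. Setting dh/dt = 0:
Q_in = 0.01481 √h_ss ⇒ √h_ss = 0.02224/0.01481 = 1.50169.
h_ss = 1.50169² = 2.25507 m. (Since h₀ = 1.196 m < h_ss, the level will rise toward this value.)

2.255 m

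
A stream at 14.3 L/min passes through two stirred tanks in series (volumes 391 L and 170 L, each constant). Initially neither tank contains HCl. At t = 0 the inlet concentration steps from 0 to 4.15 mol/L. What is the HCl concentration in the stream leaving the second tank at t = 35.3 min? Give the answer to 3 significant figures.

2.29 mol/L

Species balance on tank i: dCᵢ/dt = (Cᵢ₋₁ − Cᵢ)/τᵢ with τᵢ = Vᵢ/Q.
τ₁ = 391/14.3 = 27.343 min; τ₂ = 170/14.3 = 11.888 min.
Solving the cascade with C₁(0)=C₂(0)=0 gives C₂(t) = C_in[1 − (τ₁ e^(−t/τ₁) − τ₂ e^(−t/τ₂))/(τ₁ − τ₂)].
At t = 35.3: e^(−t/τ₁) = 0.27499, e^(−t/τ₂) = 0.051337.
C₂ = 4.15·[1 − (27.343·0.27499 − 11.888·0.051337)/(15.455)] = 4.15·0.55297 = 2.2948 mol/L.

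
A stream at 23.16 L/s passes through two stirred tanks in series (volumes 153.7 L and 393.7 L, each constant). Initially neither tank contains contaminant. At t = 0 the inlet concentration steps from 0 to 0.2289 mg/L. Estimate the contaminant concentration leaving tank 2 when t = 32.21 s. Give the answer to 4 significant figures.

0.1736 mg/L

Species balance on tank i: dCᵢ/dt = (Cᵢ₋₁ − Cᵢ)/τᵢ with τᵢ = Vᵢ/Q.
τ₁ = 153.7/23.16 = 6.63644 s; τ₂ = 393.7/23.16 = 16.9991 s.
Tank 1: C₁ = C_in(1 − e^(−t/τ₁)). Tank 2 (τ₁ ≠ τ₂): C₂ = C_in[1 − (τ₁ e^(−t/τ₁) − τ₂ e^(−t/τ₂))/(τ₁ − τ₂)].
At t = 32.21: e^(−t/τ₁) = 0.00780099, e^(−t/τ₂) = 0.150348.
C₂ = 0.2289·[1 − (6.63644·0.00780099 − 16.9991·0.150348)/(-10.3627)] = 0.2289·0.758362 = 0.173589 mg/L.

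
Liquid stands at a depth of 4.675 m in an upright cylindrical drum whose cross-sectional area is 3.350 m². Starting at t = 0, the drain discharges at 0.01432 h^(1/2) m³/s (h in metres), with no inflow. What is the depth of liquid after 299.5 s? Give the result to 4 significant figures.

2.317 m

A dh/dt = −Q_out = −0.01432 √h.
∫ h^(−1/2) dh = −(0.01432/A) ∫ dt, giving 2√h = 2√h₀ − (0.01432/A) t.
√h = √4.675 − 0.01432·299.5/(2·3.350) = 2.16217 − 0.640125 = 1.52205.
h = 1.52205² = 2.31663 m.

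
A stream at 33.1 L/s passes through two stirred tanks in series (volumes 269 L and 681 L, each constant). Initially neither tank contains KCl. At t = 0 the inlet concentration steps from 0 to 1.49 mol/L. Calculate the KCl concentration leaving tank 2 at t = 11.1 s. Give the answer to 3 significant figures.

Species balance on tank i: dCᵢ/dt = (Cᵢ₋₁ − Cᵢ)/τᵢ with τᵢ = Vᵢ/Q.
τ₁ = 269/33.1 = 8.1269 s; τ₂ = 681/33.1 = 20.574 s.
Tank 1: C₁ = C_in(1 − e^(−t/τ₁)). Tank 2 (τ₁ ≠ τ₂): C₂ = C_in[1 − (τ₁ e^(−t/τ₁) − τ₂ e^(−t/τ₂))/(τ₁ − τ₂)].
At t = 11.1: e^(−t/τ₁) = 0.25517, e^(−t/τ₂) = 0.58303.
C₂ = 1.49·[1 − (8.1269·0.25517 − 20.574·0.58303)/(-12.447)] = 1.49·0.20290 = 0.30233 mol/L.

0.302 mol/L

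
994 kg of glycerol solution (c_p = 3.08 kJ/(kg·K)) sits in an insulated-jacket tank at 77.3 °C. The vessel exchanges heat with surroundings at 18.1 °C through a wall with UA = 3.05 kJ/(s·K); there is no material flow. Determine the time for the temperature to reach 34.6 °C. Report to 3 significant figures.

1280 s

First-law balance (no shaft work): M c_p dT/dt = −UA(T − T_amb).
τ = M c_p/UA = 1003.8 s; T_ss = T_amb = 18.100 °C.
T(t) = T_ss + (T₀ − T_ss)e^(−t/τ); set T = 34.6:
t = −τ ln[(T − T_ss)/(T₀ − T_ss)] = −1003.8 · ln(0.27872) = 1282.4 s.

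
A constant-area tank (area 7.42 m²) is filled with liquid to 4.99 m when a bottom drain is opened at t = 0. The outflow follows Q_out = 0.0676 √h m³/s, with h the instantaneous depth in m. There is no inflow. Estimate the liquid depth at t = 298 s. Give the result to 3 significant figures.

With no inflow, A dh/dt = −0.0676 √h.
∫ h^(−1/2) dh = −(0.0676/A) ∫ dt, giving 2√h = 2√h₀ − (0.0676/A) t.
√h = √4.99 − 0.0676·298/(2·7.42) = 2.2338 − 1.3575 = 0.87636.
h = 0.87636² = 0.76801 m.

0.768 m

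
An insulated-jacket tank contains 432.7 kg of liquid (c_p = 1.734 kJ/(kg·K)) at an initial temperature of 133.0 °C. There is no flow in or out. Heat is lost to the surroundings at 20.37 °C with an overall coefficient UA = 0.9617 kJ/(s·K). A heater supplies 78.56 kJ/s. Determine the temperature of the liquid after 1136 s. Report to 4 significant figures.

109.3 °C

M c_p dT/dt = −UA(T − T_amb) + Q̇.
dT/dt = (T_ss − T)/τ with T_ss = T_amb + Q̇/UA = 20.37 + 78.56/0.9617 = 102.059 °C, τ = M c_p/UA = 432.7·1.734/0.9617 = 780.183 s.
Integrating: T(t) = T_ss + (T₀ − T_ss) e^(−t/τ).
T(1136) = 102.059 + (30.9413)·0.233151 = 109.273 °C.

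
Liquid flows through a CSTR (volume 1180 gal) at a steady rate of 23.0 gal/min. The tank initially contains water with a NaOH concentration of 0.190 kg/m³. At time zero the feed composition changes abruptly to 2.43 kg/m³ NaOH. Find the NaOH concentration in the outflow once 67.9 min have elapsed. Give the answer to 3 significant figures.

1.83 kg/m³

Transient balance on the dissolved component: V dC/dt = Q(C_in − C).
Time constant τ = V/Q = 1180/23.0 = 51.304 min.
This is linear first-order; C(t) = C_in + (C₀ − C_in) e^(−t/τ).
C(67.9) = 2.43 + (0.190 − 2.43)·e^(−67.9/51.304) = 2.43 + (-2.2400)·0.26621 = 1.8337 kg/m³.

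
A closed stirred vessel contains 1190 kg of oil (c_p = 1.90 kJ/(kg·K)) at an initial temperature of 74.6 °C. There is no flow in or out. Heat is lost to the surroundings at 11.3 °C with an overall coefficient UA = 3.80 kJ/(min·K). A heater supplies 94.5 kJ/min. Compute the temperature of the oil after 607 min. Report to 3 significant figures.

M c_p dT/dt = −UA(T − T_amb) + Q̇.
dT/dt = (T_ss − T)/τ with T_ss = T_amb + Q̇/UA = 11.3 + 94.5/3.80 = 36.168 °C, τ = M c_p/UA = 1190·1.90/3.80 = 595.00 min.
Integrating: T(t) = T_ss + (T₀ − T_ss) e^(−t/τ).
T(607) = 36.168 + (38.432)·0.36053 = 50.024 °C.

50.0 °C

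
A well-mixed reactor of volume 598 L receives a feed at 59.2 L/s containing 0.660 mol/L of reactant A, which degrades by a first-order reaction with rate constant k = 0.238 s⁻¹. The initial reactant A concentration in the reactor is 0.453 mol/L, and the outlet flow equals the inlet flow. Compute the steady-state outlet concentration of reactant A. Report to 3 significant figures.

Accumulation = in − out − consumed: V dC/dt = Q C_in − Q C − k V C.
Steady state (dC/dt = 0): C_ss = Q C_in/(Q + kV) = C_in/(1 + kV/Q).
C_ss = 59.2·0.660/(59.2 + 0.238·598) = 39.072/201.52 = 0.19388 mol/L.

0.194 mol/L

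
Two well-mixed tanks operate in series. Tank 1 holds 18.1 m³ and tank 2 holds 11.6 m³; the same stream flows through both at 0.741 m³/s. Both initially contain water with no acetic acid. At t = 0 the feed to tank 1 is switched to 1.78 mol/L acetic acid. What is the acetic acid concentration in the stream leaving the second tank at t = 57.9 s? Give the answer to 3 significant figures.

1.40 mol/L

Each tank obeys Vᵢ dCᵢ/dt = Q(Cᵢ₋₁ − Cᵢ), so τᵢ = Vᵢ/Q.
τ₁ = 18.1/0.741 = 24.426 s; τ₂ = 11.6/0.741 = 15.655 s.
Tank 1: C₁ = C_in(1 − e^(−t/τ₁)). Tank 2 (τ₁ ≠ τ₂): C₂ = C_in[1 − (τ₁ e^(−t/τ₁) − τ₂ e^(−t/τ₂))/(τ₁ − τ₂)].
At t = 57.9: e^(−t/τ₁) = 0.093445, e^(−t/τ₂) = 0.024758.
C₂ = 1.78·[1 − (24.426·0.093445 − 15.655·0.024758)/(8.7719)] = 1.78·0.78397 = 1.3955 mol/L.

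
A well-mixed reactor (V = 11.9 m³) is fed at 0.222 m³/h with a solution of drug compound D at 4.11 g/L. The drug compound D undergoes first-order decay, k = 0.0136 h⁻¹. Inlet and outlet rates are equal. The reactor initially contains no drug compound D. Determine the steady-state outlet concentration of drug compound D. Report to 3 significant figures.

2.38 g/L

V dC/dt = Q(C_in − C) − k V C.
Steady state (dC/dt = 0): C_ss = Q C_in/(Q + kV) = C_in/(1 + kV/Q).
C_ss = 0.222·4.11/(0.222 + 0.0136·11.9) = 0.91242/0.38384 = 2.3771 g/L.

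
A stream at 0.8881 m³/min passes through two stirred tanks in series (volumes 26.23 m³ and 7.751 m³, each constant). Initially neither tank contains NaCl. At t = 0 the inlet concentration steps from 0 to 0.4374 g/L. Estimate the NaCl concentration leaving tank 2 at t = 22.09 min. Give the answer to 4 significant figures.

0.1581 g/L

Species balance on tank i: dCᵢ/dt = (Cᵢ₋₁ − Cᵢ)/τᵢ with τᵢ = Vᵢ/Q.
τ₁ = 26.23/0.8881 = 29.5350 min; τ₂ = 7.751/0.8881 = 8.72762 min.
Solving the cascade with C₁(0)=C₂(0)=0 gives C₂(t) = C_in[1 − (τ₁ e^(−t/τ₁) − τ₂ e^(−t/τ₂))/(τ₁ − τ₂)].
At t = 22.09: e^(−t/τ₁) = 0.473347, e^(−t/τ₂) = 0.0795758.
C₂ = 0.4374·[1 − (29.5350·0.473347 − 8.72762·0.0795758)/(20.8073)] = 0.4374·0.361486 = 0.158114 g/L.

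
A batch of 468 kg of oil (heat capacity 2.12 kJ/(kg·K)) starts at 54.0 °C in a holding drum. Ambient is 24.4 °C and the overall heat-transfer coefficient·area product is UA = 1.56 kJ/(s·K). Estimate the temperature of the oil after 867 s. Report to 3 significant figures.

32.0 °C

Lumped-capacitance energy balance: M c_p dT/dt = UA(T_amb − T).
dT/dt = (T_ss − T)/τ with T_ss = T_amb = 24.400 °C, τ = M c_p/UA = 468·2.12/1.56 = 636.00 s.
Solution: T(t) = T_ss + (T₀ − T_ss) e^(−t/τ).
T(867) = 24.400 + (29.600)·0.25584 = 31.973 °C.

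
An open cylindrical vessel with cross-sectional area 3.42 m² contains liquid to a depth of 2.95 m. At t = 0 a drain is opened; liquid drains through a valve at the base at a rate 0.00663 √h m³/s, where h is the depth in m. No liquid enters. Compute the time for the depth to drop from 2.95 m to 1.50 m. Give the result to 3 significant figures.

A dh/dt = −Q_out = −0.00663 √h.
Separate and integrate: 2(√h − √h₀) = −(0.00663/A) t.
t = 2A(√h₀ − √h)/0.00663 = 2·3.42·(√2.95 − √1.50)/0.00663
  = 6.8400 × (1.7176 − 1.2247) / 0.00663 = 508.42 s.

508 s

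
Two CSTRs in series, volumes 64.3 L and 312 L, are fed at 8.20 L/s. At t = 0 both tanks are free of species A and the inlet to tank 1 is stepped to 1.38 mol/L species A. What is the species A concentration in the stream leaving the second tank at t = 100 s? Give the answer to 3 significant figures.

Species balance on tank i: dCᵢ/dt = (Cᵢ₋₁ − Cᵢ)/τᵢ with τᵢ = Vᵢ/Q.
τ₁ = 64.3/8.20 = 7.8415 s; τ₂ = 312/8.20 = 38.049 s.
Tank 1: C₁ = C_in(1 − e^(−t/τ₁)). Tank 2 (τ₁ ≠ τ₂): C₂ = C_in[1 − (τ₁ e^(−t/τ₁) − τ₂ e^(−t/τ₂))/(τ₁ − τ₂)].
At t = 100: e^(−t/τ₁) = 2.8944e-06, e^(−t/τ₂) = 0.072208.
C₂ = 1.38·[1 − (7.8415·2.8944e-06 − 38.049·0.072208)/(-30.207)] = 1.38·0.90905 = 1.2545 mol/L.

1.25 mol/L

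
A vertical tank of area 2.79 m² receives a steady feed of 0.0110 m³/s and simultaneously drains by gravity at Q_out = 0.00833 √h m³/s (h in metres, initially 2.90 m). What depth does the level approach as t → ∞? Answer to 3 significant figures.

A dh/dt = Q_in − 0.00833 √h. Steady state requires inflow = outflow:
Q_in = 0.00833 √h_ss ⇒ √h_ss = 0.0110/0.00833 = 1.3205.
h_ss = 1.3205² = 1.7438 m. (Since h₀ = 2.90 m > h_ss, the level will fall toward this value.)

1.74 m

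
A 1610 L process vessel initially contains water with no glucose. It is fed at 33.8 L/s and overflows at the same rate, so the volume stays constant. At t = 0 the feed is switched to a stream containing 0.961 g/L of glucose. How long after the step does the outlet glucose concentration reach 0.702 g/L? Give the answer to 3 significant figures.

Transient balance on the dissolved component: V dC/dt = Q(C_in − C), so τ = V/Q = 47.633 s.
C(t) = C_in + (C₀ − C_in) e^(−t/τ). Set C = 0.702 and solve for t:
e^(−t/τ) = (C − C_in)/(C₀ − C_in) = (0.702 − 0.961)/(0 − 0.961) = 0.26951
t = −τ ln(…) = 47.633 × 1.3111 = 62.454 s.

62.5 s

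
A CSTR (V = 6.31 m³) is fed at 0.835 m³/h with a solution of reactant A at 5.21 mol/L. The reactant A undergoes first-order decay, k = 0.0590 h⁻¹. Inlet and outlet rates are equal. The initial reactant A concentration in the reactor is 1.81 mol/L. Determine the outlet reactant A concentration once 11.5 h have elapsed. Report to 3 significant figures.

3.40 mol/L

Accumulation = in − out − consumed: V dC/dt = Q C_in − Q C − k V C.
This is linear with rate a = Q/V + k = 0.19133 h⁻¹.
C_ss = Q C_in/(Q + kV) = 3.6034 mol/L; C(t) = C_ss + (C₀ − C_ss) e^(−a t).
C(11.5) = 3.6034 + (-1.7934)·e^(−0.19133·11.5) = 3.6034 + (-1.7934)·0.11077 = 3.4047 mol/L.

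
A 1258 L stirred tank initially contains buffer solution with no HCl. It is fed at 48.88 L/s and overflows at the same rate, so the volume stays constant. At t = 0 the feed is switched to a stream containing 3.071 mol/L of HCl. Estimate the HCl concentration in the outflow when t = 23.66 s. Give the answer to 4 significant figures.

Transient balance on the dissolved component: V dC/dt = Q(C_in − C).
Rewrite as dC/dt + C/τ = C_in/τ, τ = V/Q = 25.7365 s.
This is linear first-order; C(t) = C_in + (C₀ − C_in) e^(−t/τ).
C(23.66) = 3.071 + (0 − 3.071)·e^(−23.66/25.7365) = 3.071 + (-3.07100)·0.398791 = 1.84631 mol/L.

1.846 mol/L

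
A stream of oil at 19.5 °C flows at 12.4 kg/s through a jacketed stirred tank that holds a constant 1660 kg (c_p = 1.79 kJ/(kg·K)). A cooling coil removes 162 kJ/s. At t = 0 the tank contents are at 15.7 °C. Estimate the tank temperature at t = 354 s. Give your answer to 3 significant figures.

M c_p dT/dt = ṁ c_p (T_in − T) − Q̇.
τ = M/ṁ = 133.87 s; T_ss = T_in − Q̇/(ṁ c_p) = 19.5 − 162/(12.4·1.79) = 12.201 °C.
Integrating: T(t) = T_ss + (T₀ − T_ss) e^(−t/τ).
T(354) = 12.201 + (3.4986)·e^(−354/133.87) = 12.201 + (3.4986)·0.071052 = 12.450 °C.

12.4 °C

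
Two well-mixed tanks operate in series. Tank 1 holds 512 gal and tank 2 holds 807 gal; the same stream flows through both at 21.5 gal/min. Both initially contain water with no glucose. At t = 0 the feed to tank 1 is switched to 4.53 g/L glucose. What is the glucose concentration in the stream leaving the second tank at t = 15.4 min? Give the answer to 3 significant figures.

Species balance on tank i: dCᵢ/dt = (Cᵢ₋₁ − Cᵢ)/τᵢ with τᵢ = Vᵢ/Q.
τ₁ = 512/21.5 = 23.814 min; τ₂ = 807/21.5 = 37.535 min.
Tank 1: C₁ = C_in(1 − e^(−t/τ₁)). Tank 2 (τ₁ ≠ τ₂): C₂ = C_in[1 − (τ₁ e^(−t/τ₁) − τ₂ e^(−t/τ₂))/(τ₁ − τ₂)].
At t = 15.4: e^(−t/τ₁) = 0.52378, e^(−t/τ₂) = 0.66346.
C₂ = 4.53·[1 − (23.814·0.52378 − 37.535·0.66346)/(-13.721)] = 4.53·0.094113 = 0.42633 g/L.

0.426 g/L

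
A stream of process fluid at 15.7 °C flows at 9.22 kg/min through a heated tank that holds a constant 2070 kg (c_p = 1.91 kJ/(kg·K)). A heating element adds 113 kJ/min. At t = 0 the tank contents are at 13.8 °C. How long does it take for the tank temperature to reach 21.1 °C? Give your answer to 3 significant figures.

472 min

Unsteady energy balance on the tank contents: M c_p dT/dt = ṁ c_p (T_in − T) + 113.
τ = M/ṁ = 224.51 min; T_ss = T_in + Q̇/(ṁ c_p) = 22.117 °C.
T(t) = T_ss + (T₀ − T_ss) e^(−t/τ). Set T = 21.1:
e^(−t/τ) = (21.1 − 22.117)/(13.8 − 22.117) = 0.12225
t = −224.51 · ln(0.12225) = 471.85 min.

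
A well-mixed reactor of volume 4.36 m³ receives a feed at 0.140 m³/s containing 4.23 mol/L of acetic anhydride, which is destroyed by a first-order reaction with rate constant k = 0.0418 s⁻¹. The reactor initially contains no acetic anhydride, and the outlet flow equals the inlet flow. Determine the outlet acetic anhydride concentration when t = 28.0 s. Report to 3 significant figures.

Accumulation = in − out − consumed: V dC/dt = Q C_in − Q C − k V C.
This is linear with rate a = Q/V + k = 0.073910 s⁻¹.
C_ss = Q C_in/(Q + kV) = 1.8377 mol/L; C(t) = C_ss + (C₀ − C_ss) e^(−a t).
C(28.0) = 1.8377 + (-1.8377)·e^(−0.073910·28.0) = 1.8377 + (-1.8377)·0.12625 = 1.6057 mol/L.

1.61 mol/L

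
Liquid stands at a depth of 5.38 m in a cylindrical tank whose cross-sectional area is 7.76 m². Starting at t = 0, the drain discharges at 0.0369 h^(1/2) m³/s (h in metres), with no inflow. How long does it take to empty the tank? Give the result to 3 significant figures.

976 s

With no inflow, A dh/dt = −0.0369 √h.
Separate and integrate: 2(√h − √h₀) = −(0.0369/A) t.
Tank is empty when √h = 0: t_empty = 2A√h₀/0.0369.
t_empty = 2·7.76·√5.38/0.0369 = 15.520·2.3195/0.0369 = 975.57 s.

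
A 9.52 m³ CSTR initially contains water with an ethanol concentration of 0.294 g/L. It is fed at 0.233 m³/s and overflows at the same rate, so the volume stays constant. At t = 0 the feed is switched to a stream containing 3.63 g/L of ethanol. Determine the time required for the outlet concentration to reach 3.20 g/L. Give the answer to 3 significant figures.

83.7 s

Species balance: V dC/dt = Q(C_in − C) ⇒ τ = V/Q = 40.858 s.
C(t) = C_in + (C₀ − C_in) e^(−t/τ). Set C = 3.20 and solve for t:
e^(−t/τ) = (C − C_in)/(C₀ − C_in) = (3.20 − 3.63)/(0.294 − 3.63) = 0.12890
t = −τ ln(…) = 40.858 × 2.0487 = 83.708 s.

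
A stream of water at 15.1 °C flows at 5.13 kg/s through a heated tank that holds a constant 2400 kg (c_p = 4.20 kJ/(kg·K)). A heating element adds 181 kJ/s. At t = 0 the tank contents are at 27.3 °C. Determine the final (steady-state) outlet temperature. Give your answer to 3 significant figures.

23.5 °C

M c_p dT/dt = ṁ c_p (T_in − T) + Q̇.
At steady state dT/dt = 0 ⇒ T_ss = T_in + Q̇/(ṁ c_p) = 15.1 + 181/(5.13·4.20) = 23.501 °C.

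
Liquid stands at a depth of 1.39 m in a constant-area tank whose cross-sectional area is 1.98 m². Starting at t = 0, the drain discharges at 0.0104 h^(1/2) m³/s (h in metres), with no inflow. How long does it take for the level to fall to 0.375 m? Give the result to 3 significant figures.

A dh/dt = −Q_out = −0.0104 √h.
Separate and integrate: 2(√h − √h₀) = −(0.0104/A) t.
t = 2A(√h₀ − √h)/0.0104 = 2·1.98·(√1.39 − √0.375)/0.0104
  = 3.9600 × (1.1790 − 0.61237) / 0.0104 = 215.75 s.

216 s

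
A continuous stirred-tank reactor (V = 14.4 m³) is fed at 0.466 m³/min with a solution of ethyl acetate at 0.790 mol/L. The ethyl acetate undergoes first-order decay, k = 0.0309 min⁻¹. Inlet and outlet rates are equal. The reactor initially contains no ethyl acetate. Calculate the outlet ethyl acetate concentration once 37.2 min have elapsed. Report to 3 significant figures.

Accumulation = in − out − consumed: V dC/dt = Q C_in − Q C − k V C.
dC/dt = (Q/V) C_in − (Q/V + k) C; effective rate a = Q/V + k = 0.032361 + 0.0309 = 0.063261 min⁻¹.
C_ss = Q C_in/(Q + kV) = 0.40412 mol/L; C(t) = C_ss + (C₀ − C_ss) e^(−a t).
C(37.2) = 0.40412 + (-0.40412)·e^(−0.063261·37.2) = 0.40412 + (-0.40412)·0.095054 = 0.36571 mol/L.

0.366 mol/L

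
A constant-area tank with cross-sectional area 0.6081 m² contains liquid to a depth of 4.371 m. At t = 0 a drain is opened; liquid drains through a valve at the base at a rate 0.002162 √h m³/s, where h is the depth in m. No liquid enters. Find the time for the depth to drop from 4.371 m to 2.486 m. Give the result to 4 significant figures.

A dh/dt = −Q_out = −0.002162 √h.
∫ h^(−1/2) dh = −(0.002162/A) ∫ dt, giving 2√h = 2√h₀ − (0.002162/A) t.
t = 2A(√h₀ − √h)/0.002162 = 2·0.6081·(√4.371 − √2.486)/0.002162
  = 1.21620 × (2.09069 − 1.57671) / 0.002162 = 289.136 s.

289.1 s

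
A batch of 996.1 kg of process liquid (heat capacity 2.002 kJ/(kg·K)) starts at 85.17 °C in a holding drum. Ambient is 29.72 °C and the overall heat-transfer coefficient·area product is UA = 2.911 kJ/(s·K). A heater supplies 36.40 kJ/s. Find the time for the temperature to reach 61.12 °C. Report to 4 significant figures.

Unsteady energy balance on the tank contents: M c_p dT/dt = −UA(T − T_amb) + Q̇.
τ = M c_p/UA = 685.054 s; T_ss = T_amb + Q̇/UA = 29.72 + 36.40/2.911 = 42.2243 °C.
T(t) = T_ss + (T₀ − T_ss)e^(−t/τ); set T = 61.12:
t = −τ ln[(T − T_ss)/(T₀ − T_ss)] = −685.054 · ln(0.439991) = 562.431 s.

562.4 s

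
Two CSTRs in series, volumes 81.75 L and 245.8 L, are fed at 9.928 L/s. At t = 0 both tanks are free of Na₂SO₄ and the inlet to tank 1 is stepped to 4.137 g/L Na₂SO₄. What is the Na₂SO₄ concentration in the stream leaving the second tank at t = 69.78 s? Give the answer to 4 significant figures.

3.767 g/L

Each tank obeys Vᵢ dCᵢ/dt = Q(Cᵢ₋₁ − Cᵢ), so τᵢ = Vᵢ/Q.
τ₁ = 81.75/9.928 = 8.23429 s; τ₂ = 245.8/9.928 = 24.7583 s.
Solving the cascade with C₁(0)=C₂(0)=0 gives C₂(t) = C_in[1 − (τ₁ e^(−t/τ₁) − τ₂ e^(−t/τ₂))/(τ₁ − τ₂)].
At t = 69.78: e^(−t/τ₁) = 0.000208761, e^(−t/τ₂) = 0.0596982.
C₂ = 4.137·[1 − (8.23429·0.000208761 − 24.7583·0.0596982)/(-16.5240)] = 4.137·0.910657 = 3.76739 g/L.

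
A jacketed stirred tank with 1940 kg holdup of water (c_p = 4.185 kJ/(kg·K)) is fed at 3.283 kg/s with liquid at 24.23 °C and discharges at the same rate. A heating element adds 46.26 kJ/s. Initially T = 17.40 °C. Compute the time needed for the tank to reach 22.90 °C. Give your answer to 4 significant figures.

M c_p dT/dt = ṁ c_p (T_in − T) + Q̇.
τ = M/ṁ = 590.923 s; T_ss = T_in + Q̇/(ṁ c_p) = 27.5970 °C.
T(t) = T_ss + (T₀ − T_ss) e^(−t/τ). Set T = 22.90:
e^(−t/τ) = (22.90 − 27.5970)/(17.40 − 27.5970) = 0.460624
t = −590.923 · ln(0.460624) = 458.067 s.

458.1 s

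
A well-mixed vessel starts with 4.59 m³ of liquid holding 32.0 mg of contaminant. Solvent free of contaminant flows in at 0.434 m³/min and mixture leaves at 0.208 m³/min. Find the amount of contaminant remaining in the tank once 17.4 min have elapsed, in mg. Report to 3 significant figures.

Let m(t) be the amount of contaminant. Volume: V(t) = V₀ + (Q_in − Q_out) t = 4.59 + 0.22600 t; V(17.4) = 8.5224 m³.
No contaminant enters, so dm/dt = −Q_out · (m/V).
Separate: dm/m = −Q_out dt/V(t) ⇒ ln(m/m₀) = −(Q_out/(Q_in−Q_out)) ln(V/V₀).
m = m₀ (V₀/V)^(Q_out/(Q_in−Q_out)) = 32.0 × (4.59/8.5224)^(0.92035) = 18.105 mg.

18.1 mg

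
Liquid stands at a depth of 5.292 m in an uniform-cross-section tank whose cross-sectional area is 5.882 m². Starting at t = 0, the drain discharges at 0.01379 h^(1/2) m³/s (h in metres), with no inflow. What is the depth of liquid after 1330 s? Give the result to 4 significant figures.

With no inflow, A dh/dt = −0.01379 √h.
∫ h^(−1/2) dh = −(0.01379/A) ∫ dt, giving 2√h = 2√h₀ − (0.01379/A) t.
√h = √5.292 − 0.01379·1330/(2·5.882) = 2.30043 − 1.55905 = 0.741382.
h = 0.741382² = 0.549647 m.

0.5496 m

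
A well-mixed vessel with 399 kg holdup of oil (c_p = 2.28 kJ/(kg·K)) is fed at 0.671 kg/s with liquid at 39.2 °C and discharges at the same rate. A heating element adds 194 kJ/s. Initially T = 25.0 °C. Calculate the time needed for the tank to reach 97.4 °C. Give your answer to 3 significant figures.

M c_p dT/dt = ṁ c_p (T_in − T) + Q̇.
τ = M/ṁ = 594.63 s; T_ss = T_in + Q̇/(ṁ c_p) = 166.01 °C.
T(t) = T_ss + (T₀ − T_ss) e^(−t/τ). Set T = 97.4:
e^(−t/τ) = (97.4 − 166.01)/(25.0 − 166.01) = 0.48655
t = −594.63 · ln(0.48655) = 428.38 s.

428 s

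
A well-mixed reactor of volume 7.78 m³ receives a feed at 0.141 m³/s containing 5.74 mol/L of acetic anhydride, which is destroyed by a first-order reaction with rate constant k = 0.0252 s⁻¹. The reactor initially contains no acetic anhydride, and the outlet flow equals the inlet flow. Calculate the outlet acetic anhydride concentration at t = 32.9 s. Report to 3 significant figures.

V dC/dt = Q(C_in − C) − k V C.
This is linear with rate a = Q/V + k = 0.043323 s⁻¹.
C_ss = Q C_in/(Q + kV) = 2.4012 mol/L; C(t) = C_ss + (C₀ − C_ss) e^(−a t).
C(32.9) = 2.4012 + (-2.4012)·e^(−0.043323·32.9) = 2.4012 + (-2.4012)·0.24043 = 1.8239 mol/L.

1.82 mol/L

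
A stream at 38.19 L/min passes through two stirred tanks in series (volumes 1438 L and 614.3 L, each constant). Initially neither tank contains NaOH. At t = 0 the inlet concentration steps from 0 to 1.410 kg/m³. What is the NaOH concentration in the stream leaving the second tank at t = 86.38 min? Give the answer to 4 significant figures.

Time constants: τᵢ = Vᵢ/Q for each well-mixed tank.
τ₁ = 1438/38.19 = 37.6538 min; τ₂ = 614.3/38.19 = 16.0854 min.
Solving the cascade with C₁(0)=C₂(0)=0 gives C₂(t) = C_in[1 − (τ₁ e^(−t/τ₁) − τ₂ e^(−t/τ₂))/(τ₁ − τ₂)].
At t = 86.38: e^(−t/τ₁) = 0.100857, e^(−t/τ₂) = 0.00465367.
C₂ = 1.410·[1 − (37.6538·0.100857 − 16.0854·0.00465367)/(21.5685)] = 1.410·0.827397 = 1.16663 kg/m³.

1.167 kg/m³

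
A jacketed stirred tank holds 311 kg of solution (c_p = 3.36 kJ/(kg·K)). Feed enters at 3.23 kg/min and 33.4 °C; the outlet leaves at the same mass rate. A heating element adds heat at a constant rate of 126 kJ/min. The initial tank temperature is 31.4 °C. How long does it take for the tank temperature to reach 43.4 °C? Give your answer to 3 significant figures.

206 min

M c_p dT/dt = ṁ c_p (T_in − T) + Q̇.
τ = M/ṁ = 96.285 min; T_ss = T_in + Q̇/(ṁ c_p) = 45.010 °C.
T(t) = T_ss + (T₀ − T_ss) e^(−t/τ). Set T = 43.4:
e^(−t/τ) = (43.4 − 45.010)/(31.4 − 45.010) = 0.11829
t = −96.285 · ln(0.11829) = 205.53 min.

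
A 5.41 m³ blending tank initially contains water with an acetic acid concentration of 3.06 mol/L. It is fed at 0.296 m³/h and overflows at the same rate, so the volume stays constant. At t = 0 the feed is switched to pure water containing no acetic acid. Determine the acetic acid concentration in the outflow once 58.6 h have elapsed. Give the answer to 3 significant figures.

Accumulation = in − out for the solute gives V dC/dt = Q(C_in − C).
Time constant τ = V/Q = 5.41/0.296 = 18.277 h.
Integrating: C(t) = C_in + (C₀ − C_in) e^(−t/τ).
C(58.6) = 0 + (3.06 − 0)·e^(−58.6/18.277) = 0 + (3.0600)·0.040510 = 0.12396 mol/L.

0.124 mol/L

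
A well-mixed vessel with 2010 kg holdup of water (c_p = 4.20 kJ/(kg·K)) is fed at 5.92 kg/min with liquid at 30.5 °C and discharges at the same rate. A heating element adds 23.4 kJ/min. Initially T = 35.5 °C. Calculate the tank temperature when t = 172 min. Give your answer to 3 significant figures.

33.9 °C

M c_p dT/dt = ṁ c_p (T_in − T) + Q̇.
Rearrange: dT/dt = (T_ss − T)/τ with τ = M/ṁ = 339.53 min and T_ss = T_in + Q̇/(ṁ c_p) = 31.441 °C.
Solution: T(t) = T_ss + (T₀ − T_ss) e^(−t/τ).
T(172) = 31.441 + (4.0589)·e^(−172/339.53) = 31.441 + (4.0589)·0.60255 = 33.887 °C.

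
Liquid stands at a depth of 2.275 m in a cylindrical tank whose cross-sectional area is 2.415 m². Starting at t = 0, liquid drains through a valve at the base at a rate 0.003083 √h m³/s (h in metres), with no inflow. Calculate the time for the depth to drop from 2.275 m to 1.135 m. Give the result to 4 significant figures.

693.9 s

Mass balance (ρ constant): A dh/dt = −0.003083 √h.
Separate and integrate: 2(√h − √h₀) = −(0.003083/A) t.
t = 2A(√h₀ − √h)/0.003083 = 2·2.415·(√2.275 − √1.135)/0.003083
  = 4.83000 × (1.50831 − 1.06536) / 0.003083 = 693.945 s.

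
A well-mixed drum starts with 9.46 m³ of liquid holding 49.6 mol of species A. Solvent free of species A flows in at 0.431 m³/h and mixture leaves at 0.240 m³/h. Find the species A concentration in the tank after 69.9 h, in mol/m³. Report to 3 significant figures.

Total volume: dV/dt = Q_in − Q_out = 0.19100 m³/h, so V(t) = 9.46 + 0.19100 t and V(69.9) = 22.811 m³.
Solute balance: dm/dt = 0 − Q_out C = −Q_out m/V(t).
Separate: dm/m = −Q_out dt/V(t) ⇒ ln(m/m₀) = −(Q_out/(Q_in−Q_out)) ln(V/V₀).
m = m₀ (V₀/V)^(Q_out/(Q_in−Q_out)) = 49.6 × (9.46/22.811)^(1.2565) = 16.412 mol.
C = m/V = 16.412/22.811 = 0.71949 mol/m³.

0.719 mol/m³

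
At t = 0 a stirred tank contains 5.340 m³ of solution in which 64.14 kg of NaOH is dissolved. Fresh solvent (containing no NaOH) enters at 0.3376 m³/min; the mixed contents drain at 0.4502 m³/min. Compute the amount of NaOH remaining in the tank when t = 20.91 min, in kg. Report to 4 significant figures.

6.273 kg

Total volume: dV/dt = Q_in − Q_out = -0.112600 m³/min, so V(t) = 5.340 − 0.112600 t and V(20.91) = 2.98553 m³.
No NaOH enters, so dm/dt = −Q_out · (m/V).
Separate: dm/m = −Q_out dt/V(t) ⇒ ln(m/m₀) = −(Q_out/(Q_in−Q_out)) ln(V/V₀).
m = m₀ (V₀/V)^(Q_out/(Q_in−Q_out)) = 64.14 × (5.340/2.98553)^(-3.99822) = 6.27336 kg.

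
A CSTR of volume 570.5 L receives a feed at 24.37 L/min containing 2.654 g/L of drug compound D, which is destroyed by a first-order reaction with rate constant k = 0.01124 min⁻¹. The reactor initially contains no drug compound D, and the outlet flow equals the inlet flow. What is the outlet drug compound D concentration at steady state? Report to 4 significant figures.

2.101 g/L

V dC/dt = Q(C_in − C) − k V C.
Steady state (dC/dt = 0): C_ss = Q C_in/(Q + kV) = C_in/(1 + kV/Q).
C_ss = 24.37·2.654/(24.37 + 0.01124·570.5) = 64.6780/30.7824 = 2.10113 g/L.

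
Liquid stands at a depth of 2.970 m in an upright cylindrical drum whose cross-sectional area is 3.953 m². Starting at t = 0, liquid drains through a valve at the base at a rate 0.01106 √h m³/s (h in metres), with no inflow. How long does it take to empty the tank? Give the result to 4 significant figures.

1232 s

Mass balance (ρ constant): A dh/dt = −0.01106 √h.
∫ h^(−1/2) dh = −(0.01106/A) ∫ dt, giving 2√h = 2√h₀ − (0.01106/A) t.
Tank is empty when √h = 0: t_empty = 2A√h₀/0.01106.
t_empty = 2·3.953·√2.970/0.01106 = 7.90600·1.72337/0.01106 = 1231.91 s.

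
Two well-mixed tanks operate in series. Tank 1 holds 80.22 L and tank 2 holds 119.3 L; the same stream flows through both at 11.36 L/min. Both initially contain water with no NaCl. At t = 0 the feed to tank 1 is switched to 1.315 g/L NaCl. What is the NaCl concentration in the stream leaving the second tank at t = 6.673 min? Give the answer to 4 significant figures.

Time constants: τᵢ = Vᵢ/Q for each well-mixed tank.
τ₁ = 80.22/11.36 = 7.06162 min; τ₂ = 119.3/11.36 = 10.5018 min.
Solving the cascade with C₁(0)=C₂(0)=0 gives C₂(t) = C_in[1 − (τ₁ e^(−t/τ₁) − τ₂ e^(−t/τ₂))/(τ₁ − τ₂)].
At t = 6.673: e^(−t/τ₁) = 0.388692, e^(−t/τ₂) = 0.529714.
C₂ = 1.315·[1 − (7.06162·0.388692 − 10.5018·0.529714)/(-3.44014)] = 1.315·0.180808 = 0.237762 g/L.

0.2378 g/L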